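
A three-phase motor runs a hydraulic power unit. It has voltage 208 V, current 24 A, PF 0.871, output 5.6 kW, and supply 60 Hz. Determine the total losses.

P_in = √3·V·I·cosφ = 1.732×208×24×0.871 = 7531 W
P_out = 5600 W
Losses = P_in − P_out = 7531 − 5600 = 1931 W

1.93 kW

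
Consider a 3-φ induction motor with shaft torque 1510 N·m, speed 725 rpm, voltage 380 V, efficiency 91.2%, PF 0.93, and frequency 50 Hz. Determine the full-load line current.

205 A

ω = 2π×725/60 = 75.92 rad/s; P_out = τω = 1510 × 75.92 = 114639 W
P_in = P_out / η = 114639 / 0.912 = 125701 W
I_L = P_in / (√3·V_L·cosφ) = 125701 / (1.732 × 380 × 0.93) = 205 A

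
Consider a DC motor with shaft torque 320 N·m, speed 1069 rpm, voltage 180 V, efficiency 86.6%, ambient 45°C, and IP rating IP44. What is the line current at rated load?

ω = 2π×1069/60 = 111.9 rad/s; P_out = τω = 320 × 111.9 = 35808 W
P_in = P_out / η = 35808 / 0.866 = 41349 W
I = P_in / V = 41349 / 180 = 230 A

230 A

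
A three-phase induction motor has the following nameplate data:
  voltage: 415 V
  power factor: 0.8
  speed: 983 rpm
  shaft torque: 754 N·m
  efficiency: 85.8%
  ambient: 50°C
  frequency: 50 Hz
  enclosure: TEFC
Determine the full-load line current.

157 A

ω = 2π×983/60 = 102.9 rad/s; P_out = τω = 754 × 102.9 = 77587 W
P_in = P_out / η = 77587 / 0.858 = 90428 W
I_L = P_in / (√3·V_L·cosφ) = 90428 / (1.732 × 415 × 0.8) = 157 A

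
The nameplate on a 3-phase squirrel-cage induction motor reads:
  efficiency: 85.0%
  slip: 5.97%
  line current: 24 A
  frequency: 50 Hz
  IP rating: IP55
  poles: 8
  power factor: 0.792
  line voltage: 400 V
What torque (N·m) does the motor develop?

P_in = √3·V·I·cosφ = 1.732 × 400 × 24 × 0.792 = 13169 W
P_out = η·P_in = 0.85 × 13169 = 11194 W
n_s = 120×50/8 = 750 rpm; n = 750×(1−0.0597) = 705 rpm
ω = 2π×705/60 = 73.83 rad/s
τ = P_out/ω = 11194/73.83 = 152 N·m

152 N·m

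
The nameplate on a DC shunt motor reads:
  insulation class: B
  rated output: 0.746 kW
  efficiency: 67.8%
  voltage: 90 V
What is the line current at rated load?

P_out = 0.746 kW = 746 W
P_in = P_out / η = 746 / 0.678 = 1100 W
I = P_in / V = 1100 / 90 = 12.2 A

12.2 A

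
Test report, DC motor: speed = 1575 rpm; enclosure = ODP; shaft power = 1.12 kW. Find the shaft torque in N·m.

ω = 2π × 1575/60 = 164.9 rad/s
τ = P/ω = 1120/164.9 = 6.79 N·m

6.79 N·m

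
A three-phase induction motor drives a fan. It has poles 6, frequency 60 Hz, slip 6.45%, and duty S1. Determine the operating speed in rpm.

1123 rpm

n_s = 120f/p = 120×60/6 = 1200 rpm
n = n_s(1 − s) = 1200 × (1 − 0.0645) = 1123 rpm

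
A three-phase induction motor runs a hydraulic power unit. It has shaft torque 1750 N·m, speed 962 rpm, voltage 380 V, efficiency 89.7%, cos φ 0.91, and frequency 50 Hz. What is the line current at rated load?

ω = 2π×962/60 = 100.7 rad/s; P_out = τω = 1750 × 100.7 = 176225 W
P_in = P_out / η = 176225 / 0.897 = 196460 W
I_L = P_in / (√3·V_L·cosφ) = 196460 / (1.732 × 380 × 0.91) = 328 A

328 A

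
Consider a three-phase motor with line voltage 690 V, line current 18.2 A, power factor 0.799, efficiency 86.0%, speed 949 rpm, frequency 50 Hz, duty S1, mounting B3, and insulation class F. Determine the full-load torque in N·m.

P_in = √3·V·I·cosφ = 1.732 × 690 × 18.2 × 0.799 = 17379 W
P_out = η·P_in = 0.86 × 17379 = 14946 W
n = 949 rpm
ω = 2π×949/60 = 99.38 rad/s
τ = P_out/ω = 14946/99.38 = 150 N·m

150 N·m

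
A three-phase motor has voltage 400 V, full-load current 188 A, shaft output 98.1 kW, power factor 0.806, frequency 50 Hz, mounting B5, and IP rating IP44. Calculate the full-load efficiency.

P_out = 98.1 kW = 98100 W
P_in = √3·V_L·I_L·cosφ = 1.732 × 400 × 188 × 0.806 = 104979 W
η = P_out / P_in = 98100 / 104979 = 0.934 = 93.4%

93.4 %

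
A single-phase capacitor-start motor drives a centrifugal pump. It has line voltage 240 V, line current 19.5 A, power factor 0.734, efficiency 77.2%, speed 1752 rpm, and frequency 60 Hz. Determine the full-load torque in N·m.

P_in = V·I·cosφ = 240 × 19.5 × 0.734 = 3435 W
P_out = η·P_in = 0.772 × 3435 = 2652 W
n = 1752 rpm
ω = 2π×1752/60 = 183.5 rad/s
τ = P_out/ω = 2652/183.5 = 14.5 N·m

14.5 N·m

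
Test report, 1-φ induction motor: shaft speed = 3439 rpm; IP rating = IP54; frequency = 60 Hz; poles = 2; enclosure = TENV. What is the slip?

n_s = 120f/p = 120×60/2 = 3600 rpm
s = (n_s − n)/n_s = (3600 − 3439)/3600 = 0.0447

4.47 %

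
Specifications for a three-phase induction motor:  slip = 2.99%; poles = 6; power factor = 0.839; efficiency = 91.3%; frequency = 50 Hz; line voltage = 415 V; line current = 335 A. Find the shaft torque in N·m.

1820 N·m

P_in = √3·V·I·cosφ = 1.732 × 415 × 335 × 0.839 = 202024 W
P_out = η·P_in = 0.913 × 202024 = 184448 W
n_s = 120×50/6 = 1000 rpm; n = 1000×(1−0.0299) = 970 rpm
ω = 2π×970/60 = 101.6 rad/s
τ = P_out/ω = 184448/101.6 = 1820 N·m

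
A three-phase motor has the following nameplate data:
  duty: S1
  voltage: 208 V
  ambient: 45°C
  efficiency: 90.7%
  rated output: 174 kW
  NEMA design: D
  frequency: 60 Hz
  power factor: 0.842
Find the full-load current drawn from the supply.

632 A

P_out = 174 kW = 174000 W
P_in = P_out / η = 174000 / 0.907 = 191841 W
I_L = P_in / (√3·V_L·cosφ) = 191841 / (1.732 × 208 × 0.842) = 632 A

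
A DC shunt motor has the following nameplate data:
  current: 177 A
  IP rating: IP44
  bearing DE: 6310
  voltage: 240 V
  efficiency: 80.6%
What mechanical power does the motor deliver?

P_in = V·I = 240 × 177 = 42480 W
P_out = η·P_in = 0.806 × 42480 = 34239 W

34.2 kW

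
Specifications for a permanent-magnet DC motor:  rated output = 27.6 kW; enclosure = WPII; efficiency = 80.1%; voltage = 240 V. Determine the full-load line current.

P_out = 27.6 kW = 27600 W
P_in = P_out / η = 27600 / 0.801 = 34457 W
I = P_in / V = 34457 / 240 = 144 A

144 A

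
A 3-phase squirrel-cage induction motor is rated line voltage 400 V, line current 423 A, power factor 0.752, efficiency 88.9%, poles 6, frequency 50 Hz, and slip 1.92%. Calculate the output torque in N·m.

P_in = √3·V·I·cosφ = 1.732 × 400 × 423 × 0.752 = 220377 W
P_out = η·P_in = 0.889 × 220377 = 195915 W
n_s = 120×50/6 = 1000 rpm; n = 1000×(1−0.0192) = 981 rpm
ω = 2π×981/60 = 102.7 rad/s
τ = P_out/ω = 195915/102.7 = 1910 N·m

1910 N·m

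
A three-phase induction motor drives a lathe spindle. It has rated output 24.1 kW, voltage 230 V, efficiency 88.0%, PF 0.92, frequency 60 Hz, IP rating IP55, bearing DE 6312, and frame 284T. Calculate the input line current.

P_out = 24.1 kW = 24100 W
P_in = P_out / η = 24100 / 0.880 = 27386 W
I_L = P_in / (√3·V_L·cosφ) = 27386 / (1.732 × 230 × 0.92) = 74.7 A

74.7 A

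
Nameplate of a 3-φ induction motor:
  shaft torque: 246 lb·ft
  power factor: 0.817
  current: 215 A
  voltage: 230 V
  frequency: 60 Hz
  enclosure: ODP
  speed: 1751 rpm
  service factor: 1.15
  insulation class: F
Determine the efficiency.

τ = 246 lb·ft × 1.356 = 333.6 N·m
ω = 2π × 1751/60 = 183.4 rad/s; P_out = τω = 333.6 × 183.4 = 61182 W
P_in = √3·V_L·I_L·cosφ = 1.732 × 230 × 215 × 0.817 = 69974 W
η = P_out / P_in = 61182 / 69974 = 0.874 = 87.4%

87.4 %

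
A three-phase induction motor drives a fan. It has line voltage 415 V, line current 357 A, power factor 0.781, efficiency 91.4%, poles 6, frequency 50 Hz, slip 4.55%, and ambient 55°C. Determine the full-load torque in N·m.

1830 N·m

P_in = √3·V·I·cosφ = 1.732 × 415 × 357 × 0.781 = 200408 W
P_out = η·P_in = 0.914 × 200408 = 183173 W
n_s = 120×50/6 = 1000 rpm; n = 1000×(1−0.0455) = 955 rpm
ω = 2π×955/60 = 100 rad/s
τ = P_out/ω = 183173/100 = 1830 N·m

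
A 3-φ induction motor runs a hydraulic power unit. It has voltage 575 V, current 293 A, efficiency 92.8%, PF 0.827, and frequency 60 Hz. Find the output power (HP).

300 HP

P_in = √3·V·I·cosφ = 1.732 × 575 × 293 × 0.827 = 241318 W
P_out = η·P_in = 0.928 × 241318 = 223943 W
= 223943/746 = 300 HP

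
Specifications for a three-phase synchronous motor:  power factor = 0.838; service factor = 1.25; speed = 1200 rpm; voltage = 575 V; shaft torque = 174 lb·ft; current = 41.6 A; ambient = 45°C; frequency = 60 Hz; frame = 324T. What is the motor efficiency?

τ = 174 lb·ft × 1.356 = 235.9 N·m
ω = 2π × 1200/60 = 125.7 rad/s; P_out = τω = 235.9 × 125.7 = 29653 W
P_in = √3·V_L·I_L·cosφ = 1.732 × 575 × 41.6 × 0.838 = 34718 W
η = P_out / P_in = 29653 / 34718 = 0.854 = 85.4%

85.4 %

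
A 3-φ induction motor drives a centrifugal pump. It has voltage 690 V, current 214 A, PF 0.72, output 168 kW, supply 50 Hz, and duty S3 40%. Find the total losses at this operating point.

P_in = √3·V·I·cosφ = 1.732×690×214×0.72 = 184138 W
P_out = 168000 W
Losses = P_in − P_out = 184138 − 168000 = 16138 W

16.1 kW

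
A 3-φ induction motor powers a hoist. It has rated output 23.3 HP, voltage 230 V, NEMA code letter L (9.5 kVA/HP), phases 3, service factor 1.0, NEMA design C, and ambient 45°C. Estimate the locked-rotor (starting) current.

556 A

S_LR = 9.5 × 23.3 = 221.35 kVA
I_LR = S_LR/(√3·V_L) = 221350/(1.732×230) = 556 A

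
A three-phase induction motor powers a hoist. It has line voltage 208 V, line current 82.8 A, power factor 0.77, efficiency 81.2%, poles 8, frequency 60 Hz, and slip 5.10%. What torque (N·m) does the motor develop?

209 N·m

P_in = √3·V·I·cosφ = 1.732 × 208 × 82.8 × 0.77 = 22968 W
P_out = η·P_in = 0.812 × 22968 = 18650 W
n_s = 120×60/8 = 900 rpm; n = 900×(1−0.051) = 854 rpm
ω = 2π×854/60 = 89.43 rad/s
τ = P_out/ω = 18650/89.43 = 209 N·m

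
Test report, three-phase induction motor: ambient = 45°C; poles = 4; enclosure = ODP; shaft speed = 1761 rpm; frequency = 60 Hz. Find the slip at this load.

2.2 %

n_s = 120f/p = 120×60/4 = 1800 rpm
s = (n_s − n)/n_s = (1800 − 1761)/1800 = 0.0217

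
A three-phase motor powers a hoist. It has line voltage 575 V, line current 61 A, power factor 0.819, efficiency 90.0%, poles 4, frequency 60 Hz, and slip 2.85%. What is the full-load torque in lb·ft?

P_in = √3·V·I·cosφ = 1.732 × 575 × 61 × 0.819 = 49754 W
P_out = η·P_in = 0.9 × 49754 = 44779 W
n_s = 120×60/4 = 1800 rpm; n = 1800×(1−0.0285) = 1749 rpm
ω = 2π×1749/60 = 183.2 rad/s
τ = P_out/ω = 44779/183.2 = 244.4 N·m
In lb·ft: 244.4/1.356 = 180 lb·ft

180 lb·ft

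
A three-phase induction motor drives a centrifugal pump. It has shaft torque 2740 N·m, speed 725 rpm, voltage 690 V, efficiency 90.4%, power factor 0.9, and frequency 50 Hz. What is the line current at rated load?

ω = 2π×725/60 = 75.92 rad/s; P_out = τω = 2740 × 75.92 = 208021 W
P_in = P_out / η = 208021 / 0.904 = 230112 W
I_L = P_in / (√3·V_L·cosφ) = 230112 / (1.732 × 690 × 0.9) = 214 A

214 A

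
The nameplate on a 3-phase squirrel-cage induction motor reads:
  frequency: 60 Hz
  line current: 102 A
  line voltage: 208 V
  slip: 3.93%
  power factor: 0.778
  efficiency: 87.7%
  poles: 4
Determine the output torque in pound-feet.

P_in = √3·V·I·cosφ = 1.732 × 208 × 102 × 0.778 = 28588 W
P_out = η·P_in = 0.877 × 28588 = 25072 W
n_s = 120×60/4 = 1800 rpm; n = 1800×(1−0.0393) = 1729 rpm
ω = 2π×1729/60 = 181.1 rad/s
τ = P_out/ω = 25072/181.1 = 138.4 N·m
In lb·ft: 138.4/1.356 = 102 lb·ft

102 lb·ft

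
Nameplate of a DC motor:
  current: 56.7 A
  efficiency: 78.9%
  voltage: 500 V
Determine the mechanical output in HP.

30 HP

P_in = V·I = 500 × 56.7 = 28350 W
P_out = η·P_in = 0.789 × 28350 = 22368 W
= 22368/746 = 30 HP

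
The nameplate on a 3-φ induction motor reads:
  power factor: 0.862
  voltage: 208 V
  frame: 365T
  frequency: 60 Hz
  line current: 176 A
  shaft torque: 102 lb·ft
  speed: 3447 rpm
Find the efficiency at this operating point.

91.3 %

τ = 102 lb·ft × 1.356 = 138.3 N·m
ω = 2π × 3447/60 = 361 rad/s; P_out = τω = 138.3 × 361 = 49926 W
P_in = √3·V_L·I_L·cosφ = 1.732 × 208 × 176 × 0.862 = 54655 W
η = P_out / P_in = 49926 / 54655 = 0.913 = 91.3%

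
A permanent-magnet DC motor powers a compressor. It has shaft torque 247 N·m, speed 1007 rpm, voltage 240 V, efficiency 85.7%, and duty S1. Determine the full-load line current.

ω = 2π×1007/60 = 105.5 rad/s; P_out = τω = 247 × 105.5 = 26059 W
P_in = P_out / η = 26059 / 0.857 = 30407 W
I = P_in / V = 30407 / 240 = 127 A

127 A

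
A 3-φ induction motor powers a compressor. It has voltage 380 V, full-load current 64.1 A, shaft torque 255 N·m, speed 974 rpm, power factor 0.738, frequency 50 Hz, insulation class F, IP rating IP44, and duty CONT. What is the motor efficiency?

83.5 %

ω = 2π × 974/60 = 102 rad/s; P_out = τω = 255 × 102 = 26010 W
P_in = √3·V_L·I_L·cosφ = 1.732 × 380 × 64.1 × 0.738 = 31135 W
η = P_out / P_in = 26010 / 31135 = 0.835 = 83.5%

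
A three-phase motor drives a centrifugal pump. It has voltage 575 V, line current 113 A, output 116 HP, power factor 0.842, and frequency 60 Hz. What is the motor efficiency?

P_out = 116 × 746 = 86536 W
P_in = √3·V_L·I_L·cosφ = 1.732 × 575 × 113 × 0.842 = 94756 W
η = P_out / P_in = 86536 / 94756 = 0.913 = 91.3%

91.3 %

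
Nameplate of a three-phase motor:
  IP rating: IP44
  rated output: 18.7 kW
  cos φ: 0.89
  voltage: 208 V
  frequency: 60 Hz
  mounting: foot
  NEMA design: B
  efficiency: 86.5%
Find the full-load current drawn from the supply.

67.4 A

P_out = 18.7 kW = 18700 W
P_in = P_out / η = 18700 / 0.865 = 21618 W
I_L = P_in / (√3·V_L·cosφ) = 21618 / (1.732 × 208 × 0.89) = 67.4 A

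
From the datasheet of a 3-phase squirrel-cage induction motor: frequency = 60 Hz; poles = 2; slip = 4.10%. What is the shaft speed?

3452 rpm

n_s = 120f/p = 120×60/2 = 3600 rpm
n = n_s(1 − s) = 3600 × (1 − 0.041) = 3452 rpm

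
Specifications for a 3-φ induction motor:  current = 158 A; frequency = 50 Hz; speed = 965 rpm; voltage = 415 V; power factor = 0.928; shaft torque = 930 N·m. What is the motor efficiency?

89.2 %

ω = 2π × 965/60 = 101.1 rad/s; P_out = τω = 930 × 101.1 = 94023 W
P_in = √3·V_L·I_L·cosφ = 1.732 × 415 × 158 × 0.928 = 105390 W
η = P_out / P_in = 94023 / 105390 = 0.892 = 89.2%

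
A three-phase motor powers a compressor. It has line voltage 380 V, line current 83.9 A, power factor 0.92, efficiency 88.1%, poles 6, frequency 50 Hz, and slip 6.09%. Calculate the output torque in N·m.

P_in = √3·V·I·cosφ = 1.732 × 380 × 83.9 × 0.92 = 50802 W
P_out = η·P_in = 0.881 × 50802 = 44757 W
n_s = 120×50/6 = 1000 rpm; n = 1000×(1−0.0609) = 939 rpm
ω = 2π×939/60 = 98.33 rad/s
τ = P_out/ω = 44757/98.33 = 455 N·m

455 N·m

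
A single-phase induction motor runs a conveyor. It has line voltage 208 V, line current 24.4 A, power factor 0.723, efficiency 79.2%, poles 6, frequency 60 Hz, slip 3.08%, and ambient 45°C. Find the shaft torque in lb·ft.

17.6 lb·ft

P_in = V·I·cosφ = 208 × 24.4 × 0.723 = 3669 W
P_out = η·P_in = 0.792 × 3669 = 2906 W
n_s = 120×60/6 = 1200 rpm; n = 1200×(1−0.0308) = 1163 rpm
ω = 2π×1163/60 = 121.8 rad/s
τ = P_out/ω = 2906/121.8 = 23.86 N·m
In lb·ft: 23.86/1.356 = 17.6 lb·ft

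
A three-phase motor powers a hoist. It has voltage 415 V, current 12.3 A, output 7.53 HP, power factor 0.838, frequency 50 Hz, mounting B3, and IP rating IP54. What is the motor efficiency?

P_out = 7.53 × 746 = 5617 W
P_in = √3·V_L·I_L·cosφ = 1.732 × 415 × 12.3 × 0.838 = 7409 W
η = P_out / P_in = 5617 / 7409 = 0.758 = 75.8%

75.8 %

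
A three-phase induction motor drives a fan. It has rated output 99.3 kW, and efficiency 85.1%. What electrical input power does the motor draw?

P_out = 99300 W
P_in = P_out/η = 99300/0.851 = 116686 W = 117 kW

117 kW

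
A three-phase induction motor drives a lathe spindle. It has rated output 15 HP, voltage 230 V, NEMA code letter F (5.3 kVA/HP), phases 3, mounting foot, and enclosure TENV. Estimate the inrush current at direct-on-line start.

S_LR = 5.3 × 15 = 79.5 kVA
I_LR = S_LR/(√3·V_L) = 79500/(1.732×230) = 200 A

200 A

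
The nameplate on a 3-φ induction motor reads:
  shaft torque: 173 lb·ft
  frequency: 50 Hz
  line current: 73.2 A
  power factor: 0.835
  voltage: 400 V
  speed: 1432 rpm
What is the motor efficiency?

τ = 173 lb·ft × 1.356 = 234.6 N·m
ω = 2π × 1432/60 = 150 rad/s; P_out = τω = 234.6 × 150 = 35190 W
P_in = √3·V_L·I_L·cosφ = 1.732 × 400 × 73.2 × 0.835 = 42345 W
η = P_out / P_in = 35190 / 42345 = 0.831 = 83.1%

83.1 %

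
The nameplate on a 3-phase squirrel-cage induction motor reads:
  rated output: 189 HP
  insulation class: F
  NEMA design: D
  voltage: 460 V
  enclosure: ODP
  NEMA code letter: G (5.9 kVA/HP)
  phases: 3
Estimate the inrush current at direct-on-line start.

1400 A

S_LR = 5.9 × 189 = 1115.1 kVA
I_LR = S_LR/(√3·V_L) = 1115100/(1.732×460) = 1400 A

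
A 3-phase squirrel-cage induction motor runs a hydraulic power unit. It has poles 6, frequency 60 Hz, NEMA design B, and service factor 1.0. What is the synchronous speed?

n_s = 120f/p = 120×60/6 = 1200 rpm

1200 rpm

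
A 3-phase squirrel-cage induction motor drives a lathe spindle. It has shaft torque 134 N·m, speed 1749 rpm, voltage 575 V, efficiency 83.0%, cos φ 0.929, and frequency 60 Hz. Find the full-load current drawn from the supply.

32 A

ω = 2π×1749/60 = 183.2 rad/s; P_out = τω = 134 × 183.2 = 24549 W
P_in = P_out / η = 24549 / 0.830 = 29577 W
I_L = P_in / (√3·V_L·cosφ) = 29577 / (1.732 × 575 × 0.929) = 32 A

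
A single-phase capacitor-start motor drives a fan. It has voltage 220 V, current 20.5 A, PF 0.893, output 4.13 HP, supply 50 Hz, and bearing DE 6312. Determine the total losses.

946 W

P_in = V·I·cosφ = 220×20.5×0.893 = 4027 W
P_out = 4.13×746 = 3081 W
Losses = P_in − P_out = 4027 − 3081 = 946 W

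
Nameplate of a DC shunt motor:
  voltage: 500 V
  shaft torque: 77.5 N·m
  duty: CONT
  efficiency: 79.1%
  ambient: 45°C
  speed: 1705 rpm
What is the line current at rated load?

35 A

ω = 2π×1705/60 = 178.5 rad/s; P_out = τω = 77.5 × 178.5 = 13834 W
P_in = P_out / η = 13834 / 0.791 = 17489 W
I = P_in / V = 17489 / 500 = 35 A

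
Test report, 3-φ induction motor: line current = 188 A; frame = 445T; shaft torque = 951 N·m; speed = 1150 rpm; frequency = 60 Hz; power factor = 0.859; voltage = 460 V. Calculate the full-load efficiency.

ω = 2π × 1150/60 = 120.4 rad/s; P_out = τω = 951 × 120.4 = 114500 W
P_in = √3·V_L·I_L·cosφ = 1.732 × 460 × 188 × 0.859 = 128664 W
η = P_out / P_in = 114500 / 128664 = 0.890 = 89.0%

89.0 %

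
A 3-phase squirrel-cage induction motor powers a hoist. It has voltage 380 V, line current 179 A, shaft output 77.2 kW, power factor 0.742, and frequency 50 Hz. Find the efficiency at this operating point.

88.3 %

P_out = 77.2 kW = 77200 W
P_in = √3·V_L·I_L·cosφ = 1.732 × 380 × 179 × 0.742 = 87415 W
η = P_out / P_in = 77200 / 87415 = 0.883 = 88.3%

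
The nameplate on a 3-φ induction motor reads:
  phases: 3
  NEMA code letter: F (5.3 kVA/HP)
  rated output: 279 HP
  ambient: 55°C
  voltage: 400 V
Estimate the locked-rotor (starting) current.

S_LR = 5.3 × 279 = 1478.7 kVA
I_LR = S_LR/(√3·V_L) = 1478700/(1.732×400) = 2130 A

2130 A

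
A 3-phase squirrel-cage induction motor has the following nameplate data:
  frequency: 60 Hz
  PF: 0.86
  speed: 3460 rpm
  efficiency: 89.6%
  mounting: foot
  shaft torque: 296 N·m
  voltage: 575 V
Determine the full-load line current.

ω = 2π×3460/60 = 362.3 rad/s; P_out = τω = 296 × 362.3 = 107241 W
P_in = P_out / η = 107241 / 0.896 = 119689 W
I_L = P_in / (√3·V_L·cosφ) = 119689 / (1.732 × 575 × 0.86) = 140 A

140 A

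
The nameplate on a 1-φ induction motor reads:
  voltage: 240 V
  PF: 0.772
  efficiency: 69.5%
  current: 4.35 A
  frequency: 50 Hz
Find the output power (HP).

0.751 HP

P_in = V·I·cosφ = 240 × 4.35 × 0.772 = 806 W
P_out = η·P_in = 0.695 × 806 = 560 W
= 560/746 = 0.751 HP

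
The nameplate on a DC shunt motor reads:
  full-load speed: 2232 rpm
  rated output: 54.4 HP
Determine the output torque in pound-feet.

P_out = 54.4 × 746 = 40582 W
ω = 2π × 2232/60 = 233.7 rad/s
τ = P_out/ω = 40582/233.7 = 173.6 N·m
In lb·ft: 173.6/1.356 = 128 lb·ft

128 lb·ft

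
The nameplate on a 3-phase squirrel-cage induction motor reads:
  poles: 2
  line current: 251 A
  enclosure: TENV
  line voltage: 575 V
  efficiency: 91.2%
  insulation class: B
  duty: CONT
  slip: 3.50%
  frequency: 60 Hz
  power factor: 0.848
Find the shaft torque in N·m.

P_in = √3·V·I·cosφ = 1.732 × 575 × 251 × 0.848 = 211975 W
P_out = η·P_in = 0.912 × 211975 = 193321 W
n_s = 120×60/2 = 3600 rpm; n = 3600×(1−0.035) = 3474 rpm
ω = 2π×3474/60 = 363.8 rad/s
τ = P_out/ω = 193321/363.8 = 531 N·m

531 N·m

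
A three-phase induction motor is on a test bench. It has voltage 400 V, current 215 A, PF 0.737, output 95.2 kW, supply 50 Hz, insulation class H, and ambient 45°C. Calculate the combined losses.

14600 W

P_in = √3·V·I·cosφ = 1.732×400×215×0.737 = 109778 W
P_out = 95200 W
Losses = P_in − P_out = 109778 − 95200 = 14578 W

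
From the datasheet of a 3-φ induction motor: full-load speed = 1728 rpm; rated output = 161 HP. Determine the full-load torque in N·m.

664 N·m

P_out = 161 × 746 = 120106 W
ω = 2π × 1728/60 = 181 rad/s
τ = P_out/ω = 120106/181 = 664 N·m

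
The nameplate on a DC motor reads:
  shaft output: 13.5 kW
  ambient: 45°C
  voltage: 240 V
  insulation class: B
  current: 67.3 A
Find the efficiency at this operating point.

83.6 %

P_out = 13.5 kW = 13500 W
P_in = V·I = 240 × 67.3 = 16152 W
η = P_out / P_in = 13500 / 16152 = 0.836 = 83.6%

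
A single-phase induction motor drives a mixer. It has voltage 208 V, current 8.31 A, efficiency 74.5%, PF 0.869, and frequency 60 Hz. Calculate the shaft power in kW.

1.12 kW

P_in = V·I·cosφ = 208 × 8.31 × 0.869 = 1502 W
P_out = η·P_in = 0.745 × 1502 = 1119 W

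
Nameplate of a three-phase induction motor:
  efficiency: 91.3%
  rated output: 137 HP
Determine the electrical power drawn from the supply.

P_out = 137 × 746 = 102202 W
P_in = P_out/η = 102202/0.913 = 111941 W = 112 kW

112 kW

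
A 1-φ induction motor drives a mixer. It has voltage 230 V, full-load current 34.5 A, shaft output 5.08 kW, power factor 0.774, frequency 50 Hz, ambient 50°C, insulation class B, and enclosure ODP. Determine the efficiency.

P_out = 5.08 kW = 5080 W
P_in = V·I·cosφ = 230 × 34.5 × 0.774 = 6142 W
η = P_out / P_in = 5080 / 6142 = 0.827 = 82.7%

82.7 %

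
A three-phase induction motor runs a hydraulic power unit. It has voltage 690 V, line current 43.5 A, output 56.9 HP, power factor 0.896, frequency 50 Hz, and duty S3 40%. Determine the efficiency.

P_out = 56.9 × 746 = 42447 W
P_in = √3·V_L·I_L·cosφ = 1.732 × 690 × 43.5 × 0.896 = 46579 W
η = P_out / P_in = 42447 / 46579 = 0.911 = 91.1%

91.1 %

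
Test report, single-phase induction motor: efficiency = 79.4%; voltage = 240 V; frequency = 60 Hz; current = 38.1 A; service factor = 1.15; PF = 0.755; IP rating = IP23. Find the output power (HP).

P_in = V·I·cosφ = 240 × 38.1 × 0.755 = 6904 W
P_out = η·P_in = 0.794 × 6904 = 5482 W
= 5482/746 = 7.35 HP

7.35 HP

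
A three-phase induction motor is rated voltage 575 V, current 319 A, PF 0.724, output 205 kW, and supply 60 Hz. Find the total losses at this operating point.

25000 W

P_in = √3·V·I·cosφ = 1.732×575×319×0.724 = 230009 W
P_out = 205000 W
Losses = P_in − P_out = 230009 − 205000 = 25009 W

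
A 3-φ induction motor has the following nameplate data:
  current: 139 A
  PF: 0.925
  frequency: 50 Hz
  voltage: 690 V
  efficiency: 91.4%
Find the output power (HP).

188 HP

P_in = √3·V·I·cosφ = 1.732 × 690 × 139 × 0.925 = 153657 W
P_out = η·P_in = 0.914 × 153657 = 140442 W
= 140442/746 = 188 HP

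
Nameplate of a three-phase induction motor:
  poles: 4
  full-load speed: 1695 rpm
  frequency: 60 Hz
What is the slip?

5.83 %

n_s = 120f/p = 120×60/4 = 1800 rpm
s = (n_s − n)/n_s = (1800 − 1695)/1800 = 0.0583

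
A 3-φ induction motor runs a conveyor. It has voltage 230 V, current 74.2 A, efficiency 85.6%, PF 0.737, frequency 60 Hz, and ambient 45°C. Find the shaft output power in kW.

18.6 kW

P_in = √3·V·I·cosφ = 1.732 × 230 × 74.2 × 0.737 = 21784 W
P_out = η·P_in = 0.856 × 21784 = 18647 W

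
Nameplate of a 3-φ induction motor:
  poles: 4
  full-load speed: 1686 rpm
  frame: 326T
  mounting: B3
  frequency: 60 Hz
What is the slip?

6.3 %

n_s = 120f/p = 120×60/4 = 1800 rpm
s = (n_s − n)/n_s = (1800 − 1686)/1800 = 0.0633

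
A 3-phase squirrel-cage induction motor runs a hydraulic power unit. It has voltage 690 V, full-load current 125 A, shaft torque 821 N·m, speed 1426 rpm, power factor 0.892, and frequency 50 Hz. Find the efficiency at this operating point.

92.0 %

ω = 2π × 1426/60 = 149.3 rad/s; P_out = τω = 821 × 149.3 = 122575 W
P_in = √3·V_L·I_L·cosφ = 1.732 × 690 × 125 × 0.892 = 133251 W
η = P_out / P_in = 122575 / 133251 = 0.920 = 92.0%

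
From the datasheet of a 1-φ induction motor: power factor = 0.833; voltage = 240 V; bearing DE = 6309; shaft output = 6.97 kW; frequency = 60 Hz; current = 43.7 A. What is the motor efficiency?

P_out = 6.97 kW = 6970 W
P_in = V·I·cosφ = 240 × 43.7 × 0.833 = 8737 W
η = P_out / P_in = 6970 / 8737 = 0.798 = 79.8%

79.8 %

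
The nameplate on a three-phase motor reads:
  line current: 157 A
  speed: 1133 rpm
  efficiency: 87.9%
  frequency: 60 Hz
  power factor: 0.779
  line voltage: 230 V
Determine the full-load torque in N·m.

361 N·m

P_in = √3·V·I·cosφ = 1.732 × 230 × 157 × 0.779 = 48721 W
P_out = η·P_in = 0.879 × 48721 = 42826 W
n = 1133 rpm
ω = 2π×1133/60 = 118.6 rad/s
τ = P_out/ω = 42826/118.6 = 361 N·m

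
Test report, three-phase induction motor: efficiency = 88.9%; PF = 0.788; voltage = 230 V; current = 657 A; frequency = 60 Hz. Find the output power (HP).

246 HP

P_in = √3·V·I·cosφ = 1.732 × 230 × 657 × 0.788 = 206237 W
P_out = η·P_in = 0.889 × 206237 = 183345 W
= 183345/746 = 246 HP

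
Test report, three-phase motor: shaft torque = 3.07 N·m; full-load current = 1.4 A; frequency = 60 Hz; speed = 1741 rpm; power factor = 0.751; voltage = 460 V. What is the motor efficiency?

66.8 %

ω = 2π × 1741/60 = 182.3 rad/s; P_out = τω = 3.07 × 182.3 = 560 W
P_in = √3·V_L·I_L·cosφ = 1.732 × 460 × 1.4 × 0.751 = 838 W
η = P_out / P_in = 560 / 838 = 0.668 = 66.8%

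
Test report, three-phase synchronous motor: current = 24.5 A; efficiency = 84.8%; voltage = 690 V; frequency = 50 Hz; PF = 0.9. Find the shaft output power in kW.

22.3 kW

P_in = √3·V·I·cosφ = 1.732 × 690 × 24.5 × 0.9 = 26352 W
P_out = η·P_in = 0.848 × 26352 = 22346 W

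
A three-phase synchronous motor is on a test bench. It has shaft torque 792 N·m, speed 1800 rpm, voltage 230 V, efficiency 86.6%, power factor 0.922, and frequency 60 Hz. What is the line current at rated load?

469 A

ω = 2π×1800/60 = 188.5 rad/s; P_out = τω = 792 × 188.5 = 149292 W
P_in = P_out / η = 149292 / 0.866 = 172393 W
I_L = P_in / (√3·V_L·cosφ) = 172393 / (1.732 × 230 × 0.922) = 469 A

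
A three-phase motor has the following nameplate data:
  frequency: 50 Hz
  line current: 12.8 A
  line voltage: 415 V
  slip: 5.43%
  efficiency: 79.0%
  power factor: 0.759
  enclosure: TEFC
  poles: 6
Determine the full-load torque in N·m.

P_in = √3·V·I·cosφ = 1.732 × 415 × 12.8 × 0.759 = 6983 W
P_out = η·P_in = 0.79 × 6983 = 5517 W
n_s = 120×50/6 = 1000 rpm; n = 1000×(1−0.0543) = 946 rpm
ω = 2π×946/60 = 99.06 rad/s
τ = P_out/ω = 5517/99.06 = 55.7 N·m

55.7 N·m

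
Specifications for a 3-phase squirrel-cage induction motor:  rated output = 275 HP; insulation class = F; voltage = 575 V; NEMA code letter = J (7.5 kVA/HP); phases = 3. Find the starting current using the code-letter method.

2070 A

S_LR = 7.5 × 275 = 2062.5 kVA
I_LR = S_LR/(√3·V_L) = 2062500/(1.732×575) = 2070 A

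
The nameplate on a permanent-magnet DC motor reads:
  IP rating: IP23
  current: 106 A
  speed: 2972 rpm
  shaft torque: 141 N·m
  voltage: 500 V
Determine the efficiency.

82.8 %

ω = 2π × 2972/60 = 311.2 rad/s; P_out = τω = 141 × 311.2 = 43879 W
P_in = V·I = 500 × 106 = 53000 W
η = P_out / P_in = 43879 / 53000 = 0.828 = 82.8%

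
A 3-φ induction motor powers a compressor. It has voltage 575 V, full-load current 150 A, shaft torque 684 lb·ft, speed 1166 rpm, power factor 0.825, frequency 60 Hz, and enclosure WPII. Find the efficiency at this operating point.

91.9 %

τ = 684 lb·ft × 1.356 = 927.5 N·m
ω = 2π × 1166/60 = 122.1 rad/s; P_out = τω = 927.5 × 122.1 = 113248 W
P_in = √3·V_L·I_L·cosφ = 1.732 × 575 × 150 × 0.825 = 123243 W
η = P_out / P_in = 113248 / 123243 = 0.919 = 91.9%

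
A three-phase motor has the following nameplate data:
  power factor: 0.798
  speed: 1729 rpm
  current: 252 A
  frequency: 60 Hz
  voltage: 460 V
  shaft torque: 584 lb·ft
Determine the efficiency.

89.5 %

τ = 584 lb·ft × 1.356 = 791.9 N·m
ω = 2π × 1729/60 = 181.1 rad/s; P_out = τω = 791.9 × 181.1 = 143413 W
P_in = √3·V_L·I_L·cosφ = 1.732 × 460 × 252 × 0.798 = 160217 W
η = P_out / P_in = 143413 / 160217 = 0.895 = 89.5%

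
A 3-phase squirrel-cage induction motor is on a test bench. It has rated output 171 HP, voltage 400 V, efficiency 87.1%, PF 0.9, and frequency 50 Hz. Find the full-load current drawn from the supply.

235 A

P_out = 171 × 746 = 127566 W
P_in = P_out / η = 127566 / 0.871 = 146459 W
I_L = P_in / (√3·V_L·cosφ) = 146459 / (1.732 × 400 × 0.9) = 235 A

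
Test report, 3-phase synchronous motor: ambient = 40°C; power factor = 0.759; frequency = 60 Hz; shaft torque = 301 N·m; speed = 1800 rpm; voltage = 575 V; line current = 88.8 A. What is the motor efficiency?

84.5 %

ω = 2π × 1800/60 = 188.5 rad/s; P_out = τω = 301 × 188.5 = 56739 W
P_in = √3·V_L·I_L·cosφ = 1.732 × 575 × 88.8 × 0.759 = 67123 W
η = P_out / P_in = 56739 / 67123 = 0.845 = 84.5%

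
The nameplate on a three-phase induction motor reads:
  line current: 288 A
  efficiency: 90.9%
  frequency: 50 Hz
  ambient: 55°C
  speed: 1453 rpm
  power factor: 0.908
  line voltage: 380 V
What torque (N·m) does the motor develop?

1030 N·m

P_in = √3·V·I·cosφ = 1.732 × 380 × 288 × 0.908 = 172111 W
P_out = η·P_in = 0.909 × 172111 = 156449 W
n = 1453 rpm
ω = 2π×1453/60 = 152.2 rad/s
τ = P_out/ω = 156449/152.2 = 1030 N·m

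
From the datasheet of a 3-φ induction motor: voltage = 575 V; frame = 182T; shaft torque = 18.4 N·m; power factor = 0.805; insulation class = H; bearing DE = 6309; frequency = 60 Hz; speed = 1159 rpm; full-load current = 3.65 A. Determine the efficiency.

ω = 2π × 1159/60 = 121.4 rad/s; P_out = τω = 18.4 × 121.4 = 2234 W
P_in = √3·V_L·I_L·cosφ = 1.732 × 575 × 3.65 × 0.805 = 2926 W
η = P_out / P_in = 2234 / 2926 = 0.763 = 76.3%

76.3 %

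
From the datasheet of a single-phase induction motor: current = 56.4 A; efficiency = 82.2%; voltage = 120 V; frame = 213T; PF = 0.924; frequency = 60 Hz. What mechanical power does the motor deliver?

5.14 kW

P_in = V·I·cosφ = 120 × 56.4 × 0.924 = 6254 W
P_out = η·P_in = 0.822 × 6254 = 5141 W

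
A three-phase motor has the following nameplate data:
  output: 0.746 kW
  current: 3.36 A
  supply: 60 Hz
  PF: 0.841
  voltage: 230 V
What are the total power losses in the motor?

380 W

P_in = √3·V·I·cosφ = 1.732×230×3.36×0.841 = 1126 W
P_out = 746 W
Losses = P_in − P_out = 1126 − 746 = 380 W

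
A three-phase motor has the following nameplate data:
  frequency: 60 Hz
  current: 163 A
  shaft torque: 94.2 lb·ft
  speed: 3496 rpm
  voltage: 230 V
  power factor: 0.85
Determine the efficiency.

84.7 %

τ = 94.2 lb·ft × 1.356 = 127.7 N·m
ω = 2π × 3496/60 = 366.1 rad/s; P_out = τω = 127.7 × 366.1 = 46751 W
P_in = √3·V_L·I_L·cosφ = 1.732 × 230 × 163 × 0.85 = 55193 W
η = P_out / P_in = 46751 / 55193 = 0.847 = 84.7%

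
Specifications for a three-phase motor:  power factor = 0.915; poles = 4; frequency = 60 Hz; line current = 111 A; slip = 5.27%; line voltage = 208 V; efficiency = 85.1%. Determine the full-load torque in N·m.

174 N·m

P_in = √3·V·I·cosφ = 1.732 × 208 × 111 × 0.915 = 36589 W
P_out = η·P_in = 0.851 × 36589 = 31137 W
n_s = 120×60/4 = 1800 rpm; n = 1800×(1−0.0527) = 1705 rpm
ω = 2π×1705/60 = 178.5 rad/s
τ = P_out/ω = 31137/178.5 = 174 N·m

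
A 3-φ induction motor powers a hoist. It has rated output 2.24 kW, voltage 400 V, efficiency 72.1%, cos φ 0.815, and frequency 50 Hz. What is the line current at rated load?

5.5 A

P_out = 2.24 kW = 2240 W
P_in = P_out / η = 2240 / 0.721 = 3107 W
I_L = P_in / (√3·V_L·cosφ) = 3107 / (1.732 × 400 × 0.815) = 5.5 A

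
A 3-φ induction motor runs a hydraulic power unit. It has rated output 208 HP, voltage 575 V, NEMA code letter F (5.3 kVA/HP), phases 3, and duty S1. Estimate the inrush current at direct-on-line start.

S_LR = 5.3 × 208 = 1102.4 kVA
I_LR = S_LR/(√3·V_L) = 1102400/(1.732×575) = 1110 A

1110 A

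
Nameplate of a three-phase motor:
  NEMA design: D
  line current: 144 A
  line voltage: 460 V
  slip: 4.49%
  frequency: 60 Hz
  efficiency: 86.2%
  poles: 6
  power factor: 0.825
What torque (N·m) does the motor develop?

P_in = √3·V·I·cosφ = 1.732 × 460 × 144 × 0.825 = 94650 W
P_out = η·P_in = 0.862 × 94650 = 81588 W
n_s = 120×60/6 = 1200 rpm; n = 1200×(1−0.0449) = 1146 rpm
ω = 2π×1146/60 = 120 rad/s
τ = P_out/ω = 81588/120 = 680 N·m

680 N·m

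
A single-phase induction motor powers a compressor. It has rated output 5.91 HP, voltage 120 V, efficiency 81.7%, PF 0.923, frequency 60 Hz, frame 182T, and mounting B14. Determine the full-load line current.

48.7 A

P_out = 5.91 × 746 = 4409 W
P_in = P_out / η = 4409 / 0.817 = 5397 W
I = P_in / (V·cosφ) = 5397 / (120 × 0.923) = 48.7 A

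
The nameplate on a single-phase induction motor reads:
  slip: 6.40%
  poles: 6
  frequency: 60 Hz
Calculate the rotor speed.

1123 rpm

n_s = 120f/p = 120×60/6 = 1200 rpm
n = n_s(1 − s) = 1200 × (1 − 0.064) = 1123 rpm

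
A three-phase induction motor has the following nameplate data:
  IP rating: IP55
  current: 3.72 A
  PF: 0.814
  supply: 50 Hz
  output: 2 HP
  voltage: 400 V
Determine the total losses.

606 W

P_in = √3·V·I·cosφ = 1.732×400×3.72×0.814 = 2098 W
P_out = 2×746 = 1492 W
Losses = P_in − P_out = 2098 − 1492 = 606 W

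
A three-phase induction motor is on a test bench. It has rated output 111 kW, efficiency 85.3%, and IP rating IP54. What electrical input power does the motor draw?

130 kW

P_out = 111000 W
P_in = P_out/η = 111000/0.853 = 130129 W = 130 kW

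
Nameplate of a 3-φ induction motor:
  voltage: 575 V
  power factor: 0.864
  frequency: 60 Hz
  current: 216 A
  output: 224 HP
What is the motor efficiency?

P_out = 224 × 746 = 167104 W
P_in = √3·V_L·I_L·cosφ = 1.732 × 575 × 216 × 0.864 = 185859 W
η = P_out / P_in = 167104 / 185859 = 0.899 = 89.9%

89.9 %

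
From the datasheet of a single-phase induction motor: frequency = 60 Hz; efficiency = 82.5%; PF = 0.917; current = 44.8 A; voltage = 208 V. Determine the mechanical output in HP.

P_in = V·I·cosφ = 208 × 44.8 × 0.917 = 8545 W
P_out = η·P_in = 0.825 × 8545 = 7050 W
= 7050/746 = 9.45 HP

9.45 HP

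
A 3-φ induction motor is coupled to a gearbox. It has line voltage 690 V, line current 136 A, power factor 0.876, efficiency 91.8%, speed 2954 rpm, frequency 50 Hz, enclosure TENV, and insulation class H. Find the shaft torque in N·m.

423 N·m

P_in = √3·V·I·cosφ = 1.732 × 690 × 136 × 0.876 = 142377 W
P_out = η·P_in = 0.918 × 142377 = 130702 W
n = 2954 rpm
ω = 2π×2954/60 = 309.3 rad/s
τ = P_out/ω = 130702/309.3 = 423 N·m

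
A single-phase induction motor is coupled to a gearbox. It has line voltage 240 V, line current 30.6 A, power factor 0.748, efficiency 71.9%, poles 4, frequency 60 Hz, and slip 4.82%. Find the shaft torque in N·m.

22 N·m

P_in = V·I·cosφ = 240 × 30.6 × 0.748 = 5493 W
P_out = η·P_in = 0.719 × 5493 = 3949 W
n_s = 120×60/4 = 1800 rpm; n = 1800×(1−0.0482) = 1713 rpm
ω = 2π×1713/60 = 179.4 rad/s
τ = P_out/ω = 3949/179.4 = 22 N·m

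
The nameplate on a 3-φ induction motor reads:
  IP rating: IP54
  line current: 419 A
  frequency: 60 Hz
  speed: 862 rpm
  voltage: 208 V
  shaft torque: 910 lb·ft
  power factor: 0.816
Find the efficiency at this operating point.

90.4 %

τ = 910 lb·ft × 1.356 = 1234 N·m
ω = 2π × 862/60 = 90.27 rad/s; P_out = τω = 1234 × 90.27 = 111393 W
P_in = √3·V_L·I_L·cosφ = 1.732 × 208 × 419 × 0.816 = 123173 W
η = P_out / P_in = 111393 / 123173 = 0.904 = 90.4%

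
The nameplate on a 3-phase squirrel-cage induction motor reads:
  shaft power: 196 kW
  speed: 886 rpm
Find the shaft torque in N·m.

ω = 2π × 886/60 = 92.78 rad/s
τ = P/ω = 196000/92.78 = 2110 N·m

2110 N·m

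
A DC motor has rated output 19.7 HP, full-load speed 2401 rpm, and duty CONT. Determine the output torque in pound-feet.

P_out = 19.7 × 746 = 14696 W
ω = 2π × 2401/60 = 251.4 rad/s
τ = P_out/ω = 14696/251.4 = 58.46 N·m
In lb·ft: 58.46/1.356 = 43.1 lb·ft

43.1 lb·ft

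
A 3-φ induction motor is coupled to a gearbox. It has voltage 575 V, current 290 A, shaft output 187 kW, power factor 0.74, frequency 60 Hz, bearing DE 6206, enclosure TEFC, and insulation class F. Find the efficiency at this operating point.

P_out = 187 kW = 187000 W
P_in = √3·V_L·I_L·cosφ = 1.732 × 575 × 290 × 0.74 = 213720 W
η = P_out / P_in = 187000 / 213720 = 0.875 = 87.5%

87.5 %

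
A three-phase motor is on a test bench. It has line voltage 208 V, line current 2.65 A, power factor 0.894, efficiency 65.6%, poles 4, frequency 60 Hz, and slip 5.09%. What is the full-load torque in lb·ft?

2.31 lb·ft

P_in = √3·V·I·cosφ = 1.732 × 208 × 2.65 × 0.894 = 853 W
P_out = η·P_in = 0.656 × 853 = 560 W
n_s = 120×60/4 = 1800 rpm; n = 1800×(1−0.0509) = 1708 rpm
ω = 2π×1708/60 = 178.9 rad/s
τ = P_out/ω = 560/178.9 = 3.13 N·m
In lb·ft: 3.13/1.356 = 2.31 lb·ft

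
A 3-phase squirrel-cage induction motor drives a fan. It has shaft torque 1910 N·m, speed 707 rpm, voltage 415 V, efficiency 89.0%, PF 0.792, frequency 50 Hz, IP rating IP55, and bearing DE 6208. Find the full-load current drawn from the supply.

ω = 2π×707/60 = 74.04 rad/s; P_out = τω = 1910 × 74.04 = 141416 W
P_in = P_out / η = 141416 / 0.890 = 158894 W
I_L = P_in / (√3·V_L·cosφ) = 158894 / (1.732 × 415 × 0.792) = 279 A

279 A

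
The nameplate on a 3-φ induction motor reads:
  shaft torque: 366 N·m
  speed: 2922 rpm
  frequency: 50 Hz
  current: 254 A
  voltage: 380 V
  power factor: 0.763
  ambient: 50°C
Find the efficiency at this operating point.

ω = 2π × 2922/60 = 306 rad/s; P_out = τω = 366 × 306 = 111996 W
P_in = √3·V_L·I_L·cosφ = 1.732 × 380 × 254 × 0.763 = 127553 W
η = P_out / P_in = 111996 / 127553 = 0.878 = 87.8%

87.8 %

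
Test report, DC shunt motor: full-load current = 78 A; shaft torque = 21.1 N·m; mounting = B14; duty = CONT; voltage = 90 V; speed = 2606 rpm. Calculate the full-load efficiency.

ω = 2π × 2606/60 = 272.9 rad/s; P_out = τω = 21.1 × 272.9 = 5758 W
P_in = V·I = 90 × 78 = 7020 W
η = P_out / P_in = 5758 / 7020 = 0.820 = 82.0%

82.0 %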